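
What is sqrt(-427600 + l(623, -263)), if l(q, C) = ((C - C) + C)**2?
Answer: I*sqrt(358431) ≈ 598.69*I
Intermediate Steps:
l(q, C) = C**2 (l(q, C) = (0 + C)**2 = C**2)
sqrt(-427600 + l(623, -263)) = sqrt(-427600 + (-263)**2) = sqrt(-427600 + 69169) = sqrt(-358431) = I*sqrt(358431)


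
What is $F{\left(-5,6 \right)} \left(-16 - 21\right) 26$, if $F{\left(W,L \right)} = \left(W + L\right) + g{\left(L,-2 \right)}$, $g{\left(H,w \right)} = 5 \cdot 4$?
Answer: $-20202$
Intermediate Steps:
$g{\left(H,w \right)} = 20$
$F{\left(W,L \right)} = 20 + L + W$ ($F{\left(W,L \right)} = \left(W + L\right) + 20 = \left(L + W\right) + 20 = 20 + L + W$)
$F{\left(-5,6 \right)} \left(-16 - 21\right) 26 = \left(20 + 6 - 5\right) \left(-16 - 21\right) 26 = 21 \left(-37\right) 26 = \left(-777\right) 26 = -20202$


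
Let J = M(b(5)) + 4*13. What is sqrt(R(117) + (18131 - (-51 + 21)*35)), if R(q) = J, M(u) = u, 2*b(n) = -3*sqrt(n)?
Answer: sqrt(76932 - 6*sqrt(5))/2 ≈ 138.67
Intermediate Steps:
b(n) = -3*sqrt(n)/2 (b(n) = (-3*sqrt(n))/2 = -3*sqrt(n)/2)
J = 52 - 3*sqrt(5)/2 (J = -3*sqrt(5)/2 + 4*13 = -3*sqrt(5)/2 + 52 = 52 - 3*sqrt(5)/2 ≈ 48.646)
R(q) = 52 - 3*sqrt(5)/2
sqrt(R(117) + (18131 - (-51 + 21)*35)) = sqrt((52 - 3*sqrt(5)/2) + (18131 - (-51 + 21)*35)) = sqrt((52 - 3*sqrt(5)/2) + (18131 - (-30)*35)) = sqrt((52 - 3*sqrt(5)/2) + (18131 - 1*(-1050))) = sqrt((52 - 3*sqrt(5)/2) + (18131 + 1050)) = sqrt((52 - 3*sqrt(5)/2) + 19181) = sqrt(19233 - 3*sqrt(5)/2)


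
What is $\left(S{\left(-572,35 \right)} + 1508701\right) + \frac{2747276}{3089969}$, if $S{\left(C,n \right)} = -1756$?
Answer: $\frac{4656416081981}{3089969} \approx 1.5069 \cdot 10^{6}$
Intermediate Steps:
$\left(S{\left(-572,35 \right)} + 1508701\right) + \frac{2747276}{3089969} = \left(-1756 + 1508701\right) + \frac{2747276}{3089969} = 1506945 + 2747276 \cdot \frac{1}{3089969} = 1506945 + \frac{2747276}{3089969} = \frac{4656416081981}{3089969}$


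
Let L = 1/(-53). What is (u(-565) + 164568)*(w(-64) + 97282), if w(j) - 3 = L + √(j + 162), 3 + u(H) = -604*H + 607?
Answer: 2611216060928/53 + 3545024*√2 ≈ 4.9273e+10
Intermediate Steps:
L = -1/53 ≈ -0.018868
u(H) = 604 - 604*H (u(H) = -3 + (-604*H + 607) = -3 + (607 - 604*H) = 604 - 604*H)
w(j) = 158/53 + √(162 + j) (w(j) = 3 + (-1/53 + √(j + 162)) = 3 + (-1/53 + √(162 + j)) = 158/53 + √(162 + j))
(u(-565) + 164568)*(w(-64) + 97282) = ((604 - 604*(-565)) + 164568)*((158/53 + √(162 - 64)) + 97282) = ((604 + 341260) + 164568)*((158/53 + √98) + 97282) = (341864 + 164568)*((158/53 + 7*√2) + 97282) = 506432*(5156104/53 + 7*√2) = 2611216060928/53 + 3545024*√2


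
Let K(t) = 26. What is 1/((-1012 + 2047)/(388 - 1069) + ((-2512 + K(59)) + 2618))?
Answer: 227/29619 ≈ 0.0076640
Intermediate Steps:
1/((-1012 + 2047)/(388 - 1069) + ((-2512 + K(59)) + 2618)) = 1/((-1012 + 2047)/(388 - 1069) + ((-2512 + 26) + 2618)) = 1/(1035/(-681) + (-2486 + 2618)) = 1/(1035*(-1/681) + 132) = 1/(-345/227 + 132) = 1/(29619/227) = 227/29619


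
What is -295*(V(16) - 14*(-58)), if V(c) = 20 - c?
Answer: -240720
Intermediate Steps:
-295*(V(16) - 14*(-58)) = -295*((20 - 1*16) - 14*(-58)) = -295*((20 - 16) + 812) = -295*(4 + 812) = -295*816 = -240720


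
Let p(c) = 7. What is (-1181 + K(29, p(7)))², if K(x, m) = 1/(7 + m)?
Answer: 273340089/196 ≈ 1.3946e+6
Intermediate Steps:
(-1181 + K(29, p(7)))² = (-1181 + 1/(7 + 7))² = (-1181 + 1/14)² = (-16533/14)² = 273340089/196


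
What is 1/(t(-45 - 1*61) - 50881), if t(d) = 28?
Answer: -1/50853 ≈ -1.9665e-5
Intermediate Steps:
1/(t(-45 - 1*61) - 50881) = 1/(28 - 50881) = 1/(-50853) = -1/50853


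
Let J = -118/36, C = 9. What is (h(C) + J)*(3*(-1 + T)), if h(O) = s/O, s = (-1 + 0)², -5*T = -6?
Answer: -19/10 ≈ -1.9000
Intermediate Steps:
T = 6/5 (T = -⅕*(-6) = 6/5 ≈ 1.2000)
s = 1 (s = (-1)² = 1)
J = -59/18 (J = -118*1/36 = -59/18 ≈ -3.2778)
h(O) = 1/O
(h(C) + J)*(3*(-1 + T)) = (1/9 - 59/18)*(3*(-1 + 6/5)) = (⅑ - 59/18)*(3*(⅕)) = -19/6*⅗ = -19/10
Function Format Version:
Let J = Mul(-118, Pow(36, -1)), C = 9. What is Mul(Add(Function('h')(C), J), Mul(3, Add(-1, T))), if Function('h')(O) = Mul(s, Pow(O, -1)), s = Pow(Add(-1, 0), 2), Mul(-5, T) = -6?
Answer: Rational(-19, 10) ≈ -1.9000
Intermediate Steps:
T = Rational(6, 5) (T = Mul(Rational(-1, 5), -6) = Rational(6, 5) ≈ 1.2000)
s = 1 (s = Pow(-1, 2) = 1)
J = Rational(-59, 18) (J = Mul(-118, Rational(1, 36)) = Rational(-59, 18) ≈ -3.2778)
Function('h')(O) = Pow(O, -1) (Function('h')(O) = Mul(1, Pow(O, -1)) = Pow(O, -1))
Mul(Add(Function('h')(C), J), Mul(3, Add(-1, T))) = Mul(Add(Pow(9, -1), Rational(-59, 18)), Mul(3, Add(-1, Rational(6, 5)))) = Mul(Add(Rational(1, 9), Rational(-59, 18)), Mul(3, Rational(1, 5))) = Mul(Rational(-19, 6), Rational(3, 5)) = Rational(-19, 10)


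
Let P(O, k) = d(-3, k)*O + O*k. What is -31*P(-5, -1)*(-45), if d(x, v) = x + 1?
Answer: 20925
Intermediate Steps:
d(x, v) = 1 + x
P(O, k) = -2*O + O*k (P(O, k) = (1 - 3)*O + O*k = -2*O + O*k)
-31*P(-5, -1)*(-45) = -(-155)*(-2 - 1)*(-45) = -(-155)*(-3)*(-45) = -31*15*(-45) = -465*(-45) = 20925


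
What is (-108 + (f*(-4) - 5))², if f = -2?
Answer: 11025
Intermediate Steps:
(-108 + (f*(-4) - 5))² = (-108 + (-2*(-4) - 5))² = (-108 + (8 - 5))² = (-108 + 3)² = (-105)² = 11025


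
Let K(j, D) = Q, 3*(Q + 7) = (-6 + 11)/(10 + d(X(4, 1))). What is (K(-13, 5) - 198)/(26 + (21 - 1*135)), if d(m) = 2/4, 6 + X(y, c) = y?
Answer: 12905/5544 ≈ 2.3277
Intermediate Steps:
X(y, c) = -6 + y
d(m) = 1/2 (d(m) = 2*(1/4) = 1/2)
Q = -431/63 (Q = -7 + ((-6 + 11)/(10 + 1/2))/3 = -7 + (5/(21/2))/3 = -7 + (5*(2/21))/3 = -7 + (1/3)*(10/21) = -7 + 10/63 = -431/63 ≈ -6.8413)
K(j, D) = -431/63
(K(-13, 5) - 198)/(26 + (21 - 1*135)) = (-431/63 - 198)/(26 + (21 - 1*135)) = -12905/(63*(26 + (21 - 135))) = -12905/(63*(26 - 114)) = -12905/63/(-88) = -12905/63*(-1/88) = 12905/5544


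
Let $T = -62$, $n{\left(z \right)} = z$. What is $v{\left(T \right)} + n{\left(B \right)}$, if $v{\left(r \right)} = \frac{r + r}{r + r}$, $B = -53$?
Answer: $-52$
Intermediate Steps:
$v{\left(r \right)} = 1$ ($v{\left(r \right)} = \frac{2 r}{2 r} = 2 r \frac{1}{2 r} = 1$)
$v{\left(T \right)} + n{\left(B \right)} = 1 - 53 = -52$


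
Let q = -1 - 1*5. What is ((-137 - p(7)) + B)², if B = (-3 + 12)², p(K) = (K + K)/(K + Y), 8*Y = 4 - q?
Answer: 3625216/1089 ≈ 3328.9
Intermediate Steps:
q = -6 (q = -1 - 5 = -6)
Y = 5/4 (Y = (4 - 1*(-6))/8 = (4 + 6)/8 = (⅛)*10 = 5/4 ≈ 1.2500)
p(K) = 2*K/(5/4 + K) (p(K) = (K + K)/(K + 5/4) = (2*K)/(5/4 + K) = 2*K/(5/4 + K))
B = 81 (B = 9² = 81)
((-137 - p(7)) + B)² = ((-137 - 8*7/(5 + 4*7)) + 81)² = ((-137 - 8*7/(5 + 28)) + 81)² = ((-137 - 8*7/33) + 81)² = ((-137 - 1*56/33) + 81)² = ((-137 - 56/33) + 81)² = (-4577/33 + 81)² = (-1904/33)² = 3625216/1089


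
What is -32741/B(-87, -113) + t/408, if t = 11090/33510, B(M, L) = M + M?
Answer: 257264081/1367208 ≈ 188.17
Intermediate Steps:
B(M, L) = 2*M
t = 1109/3351 (t = 11090*(1/33510) = 1109/3351 ≈ 0.33095)
-32741/B(-87, -113) + t/408 = -32741/(2*(-87)) + (1109/3351)/408 = -32741/(-174) + (1109/3351)*(1/408) = -32741*(-1/174) + 1109/1367208 = 1129/6 + 1109/1367208 = 257264081/1367208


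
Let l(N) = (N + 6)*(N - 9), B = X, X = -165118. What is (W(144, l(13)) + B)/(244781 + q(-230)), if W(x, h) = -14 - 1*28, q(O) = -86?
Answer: -33032/48939 ≈ -0.67496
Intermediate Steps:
B = -165118
l(N) = (-9 + N)*(6 + N) (l(N) = (6 + N)*(-9 + N) = (-9 + N)*(6 + N))
W(x, h) = -42 (W(x, h) = -14 - 28 = -42)
(W(144, l(13)) + B)/(244781 + q(-230)) = (-42 - 165118)/(244781 - 86) = -165160/244695 = -165160*1/244695 = -33032/48939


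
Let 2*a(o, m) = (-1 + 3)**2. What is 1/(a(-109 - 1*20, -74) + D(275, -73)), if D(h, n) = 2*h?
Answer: 1/552 ≈ 0.0018116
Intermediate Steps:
a(o, m) = 2 (a(o, m) = (-1 + 3)**2/2 = (1/2)*2**2 = (1/2)*4 = 2)
1/(a(-109 - 1*20, -74) + D(275, -73)) = 1/(2 + 2*275) = 1/(2 + 550) = 1/552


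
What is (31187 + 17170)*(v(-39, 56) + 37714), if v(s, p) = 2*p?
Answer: 1829151882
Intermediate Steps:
(31187 + 17170)*(v(-39, 56) + 37714) = (31187 + 17170)*(2*56 + 37714) = 48357*(112 + 37714) = 48357*37826 = 1829151882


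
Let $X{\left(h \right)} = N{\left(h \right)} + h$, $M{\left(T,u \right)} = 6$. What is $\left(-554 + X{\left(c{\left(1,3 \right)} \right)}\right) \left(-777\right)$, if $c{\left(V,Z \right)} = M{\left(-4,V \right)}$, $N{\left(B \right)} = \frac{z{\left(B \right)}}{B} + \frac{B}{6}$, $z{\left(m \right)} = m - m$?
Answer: $425019$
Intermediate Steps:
$z{\left(m \right)} = 0$
$N{\left(B \right)} = \frac{B}{6}$ ($N{\left(B \right)} = \frac{0}{B} + \frac{B}{6} = 0 + B \frac{1}{6} = 0 + \frac{B}{6} = \frac{B}{6}$)
$c{\left(V,Z \right)} = 6$
$X{\left(h \right)} = \frac{7 h}{6}$ ($X{\left(h \right)} = \frac{h}{6} + h = \frac{7 h}{6}$)
$\left(-554 + X{\left(c{\left(1,3 \right)} \right)}\right) \left(-777\right) = \left(-554 + \frac{7}{6} \cdot 6\right) \left(-777\right) = \left(-554 + 7\right) \left(-777\right) = \left(-547\right) \left(-777\right) = 425019$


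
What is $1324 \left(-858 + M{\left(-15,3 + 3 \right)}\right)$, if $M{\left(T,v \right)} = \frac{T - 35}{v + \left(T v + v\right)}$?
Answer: $- \frac{44270588}{39} \approx -1.1351 \cdot 10^{6}$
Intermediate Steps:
$M{\left(T,v \right)} = \frac{-35 + T}{2 v + T v}$ ($M{\left(T,v \right)} = \frac{-35 + T}{v + \left(v + T v\right)} = \frac{-35 + T}{2 v + T v}$)
$1324 \left(-858 + M{\left(-15,3 + 3 \right)}\right) = 1324 \left(-858 + \frac{-35 - 15}{\left(3 + 3\right) \left(2 - 15\right)}\right) = 1324 \left(-858 + \frac{1}{6} \frac{1}{-13} \left(-50\right)\right) = 1324 \left(-858 + \frac{1}{6} \left(- \frac{1}{13}\right) \left(-50\right)\right) = 1324 \left(-858 + \frac{25}{39}\right) = 1324 \left(- \frac{33437}{39}\right) = - \frac{44270588}{39}$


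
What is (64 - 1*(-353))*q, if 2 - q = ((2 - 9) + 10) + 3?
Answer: -1668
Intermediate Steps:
q = -4 (q = 2 - (((2 - 9) + 10) + 3) = 2 - ((-7 + 10) + 3) = 2 - (3 + 3) = 2 - 1*6 = 2 - 6 = -4)
(64 - 1*(-353))*q = (64 - 1*(-353))*(-4) = (64 + 353)*(-4) = 417*(-4) = -1668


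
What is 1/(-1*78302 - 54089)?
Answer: -1/132391 ≈ -7.5534e-6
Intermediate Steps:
1/(-1*78302 - 54089) = 1/(-78302 - 54089) = 1/(-132391) = -1/132391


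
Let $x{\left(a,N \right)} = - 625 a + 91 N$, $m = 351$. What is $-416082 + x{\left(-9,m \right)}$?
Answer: $-378516$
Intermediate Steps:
$-416082 + x{\left(-9,m \right)} = -416082 + \left(\left(-625\right) \left(-9\right) + 91 \cdot 351\right) = -416082 + \left(5625 + 31941\right) = -416082 + 37566 = -378516$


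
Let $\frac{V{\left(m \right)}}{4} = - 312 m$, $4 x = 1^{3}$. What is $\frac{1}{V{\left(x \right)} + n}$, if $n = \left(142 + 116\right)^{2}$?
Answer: $\frac{1}{66252} \approx 1.5094 \cdot 10^{-5}$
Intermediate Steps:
$x = \frac{1}{4}$ ($x = \frac{1^{3}}{4} = \frac{1}{4} \cdot 1 = \frac{1}{4} \approx 0.25$)
$V{\left(m \right)} = - 1248 m$ ($V{\left(m \right)} = 4 \left(- 312 m\right) = - 1248 m$)
$n = 66564$ ($n = 258^{2} = 66564$)
$\frac{1}{V{\left(x \right)} + n} = \frac{1}{\left(-1248\right) \frac{1}{4} + 66564} = \frac{1}{-312 + 66564} = \frac{1}{66252}$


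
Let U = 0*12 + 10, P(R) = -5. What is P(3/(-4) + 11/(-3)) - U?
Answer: -15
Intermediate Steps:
U = 10 (U = 0 + 10 = 10)
P(3/(-4) + 11/(-3)) - U = -5 - 1*10 = -5 - 10 = -15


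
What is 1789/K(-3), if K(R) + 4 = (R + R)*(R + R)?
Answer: 1789/32 ≈ 55.906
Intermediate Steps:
K(R) = -4 + 4*R² (K(R) = -4 + (R + R)*(R + R) = -4 + (2*R)*(2*R) = -4 + 4*R²)
1789/K(-3) = 1789/(-4 + 4*(-3)²) = 1789/(-4 + 4*9) = 1789/(-4 + 36) = 1789/32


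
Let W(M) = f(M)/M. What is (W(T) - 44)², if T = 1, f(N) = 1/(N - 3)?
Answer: 7921/4 ≈ 1980.3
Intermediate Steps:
f(N) = 1/(-3 + N)
W(M) = 1/(M*(-3 + M)) (W(M) = 1/((-3 + M)*M) = 1/(M*(-3 + M)))
(W(T) - 44)² = (1/(1*(-3 + 1)) - 44)² = (1/(-2) - 44)² = (1*(-½) - 44)² = (-½ - 44)² = (-89/2)² = 7921/4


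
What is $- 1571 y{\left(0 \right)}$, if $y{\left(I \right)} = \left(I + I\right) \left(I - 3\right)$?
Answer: $0$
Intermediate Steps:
$y{\left(I \right)} = 2 I \left(-3 + I\right)$
$- 1571 y{\left(0 \right)} = - 1571 \cdot 2 \cdot 0 \left(-3 + 0\right) = - 1571 \cdot 2 \cdot 0 \left(-3\right) = \left(-1571\right) 0 = 0$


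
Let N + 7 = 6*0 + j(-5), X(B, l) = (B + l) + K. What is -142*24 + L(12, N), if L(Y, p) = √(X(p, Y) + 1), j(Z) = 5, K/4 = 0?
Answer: -3408 + √11 ≈ -3404.7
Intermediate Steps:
K = 0 (K = 4*0 = 0)
X(B, l) = B + l (X(B, l) = (B + l) + 0 = B + l)
N = -2 (N = -7 + (6*0 + 5) = -7 + (0 + 5) = -7 + 5 = -2)
L(Y, p) = √(1 + Y + p) (L(Y, p) = √((p + Y) + 1) = √((Y + p) + 1) = √(1 + Y + p))
-142*24 + L(12, N) = -142*24 + √(1 + 12 - 2) = -3408 + √11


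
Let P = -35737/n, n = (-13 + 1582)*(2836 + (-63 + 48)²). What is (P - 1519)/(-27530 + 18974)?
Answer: 1823837677/10272994551 ≈ 0.17754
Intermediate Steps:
n = 4802709 (n = 1569*(2836 + (-15)²) = 1569*(2836 + 225) = 1569*3061 = 4802709)
P = -35737/4802709 ≈ -0.0074410
(P - 1519)/(-27530 + 18974) = (-35737/4802709 - 1519)/(-27530 + 18974) = -7295350708/4802709/(-8556) = -7295350708/4802709*(-1/8556) = 1823837677/10272994551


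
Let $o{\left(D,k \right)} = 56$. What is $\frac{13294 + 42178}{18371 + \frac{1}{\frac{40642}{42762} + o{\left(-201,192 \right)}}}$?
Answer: $\frac{4221616819}{1398099883} \approx 3.0195$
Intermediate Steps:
$\frac{13294 + 42178}{18371 + \frac{1}{\frac{40642}{42762} + o{\left(-201,192 \right)}}} = \frac{13294 + 42178}{18371 + \frac{1}{\frac{40642}{42762} + 56}} = \frac{55472}{18371 + \frac{1}{40642 \cdot \frac{1}{42762} + 56}} = \frac{55472}{18371 + \frac{1}{\frac{20321}{21381} + 56}} = \frac{55472}{18371 + \frac{1}{\frac{1217657}{21381}}} = \frac{55472}{18371 + \frac{21381}{1217657}} = \frac{55472}{\frac{22369598128}{1217657}} = 55472 \cdot \frac{1217657}{22369598128} = \frac{4221616819}{1398099883}$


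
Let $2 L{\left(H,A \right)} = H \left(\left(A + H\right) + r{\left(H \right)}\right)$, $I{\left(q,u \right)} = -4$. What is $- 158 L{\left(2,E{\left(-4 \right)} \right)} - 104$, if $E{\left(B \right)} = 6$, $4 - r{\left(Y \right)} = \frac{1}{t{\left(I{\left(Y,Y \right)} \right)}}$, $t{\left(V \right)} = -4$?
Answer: $- \frac{4079}{2} \approx -2039.5$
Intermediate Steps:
$r{\left(Y \right)} = \frac{17}{4}$ ($r{\left(Y \right)} = 4 - \frac{1}{-4} = 4 - - \frac{1}{4} = 4 + \frac{1}{4} = \frac{17}{4}$)
$L{\left(H,A \right)} = \frac{H \left(\frac{17}{4} + A + H\right)}{2}$ ($L{\left(H,A \right)} = \frac{H \left(\left(A + H\right) + \frac{17}{4}\right)}{2} = \frac{H \left(\frac{17}{4} + A + H\right)}{2}$)
$- 158 L{\left(2,E{\left(-4 \right)} \right)} - 104 = - 158 \cdot \frac{1}{8} \cdot 2 \left(17 + 4 \cdot 6 + 4 \cdot 2\right) - 104 = - 158 \cdot \frac{1}{8} \cdot 2 \left(17 + 24 + 8\right) - 104 = - 158 \cdot \frac{1}{8} \cdot 2 \cdot 49 - 104 = \left(-158\right) \frac{49}{4} - 104 = - \frac{3871}{2} - 104 = - \frac{4079}{2}$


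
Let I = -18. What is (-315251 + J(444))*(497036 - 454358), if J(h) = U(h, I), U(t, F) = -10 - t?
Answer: -13473657990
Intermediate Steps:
J(h) = -10 - h
(-315251 + J(444))*(497036 - 454358) = (-315251 + (-10 - 1*444))*(497036 - 454358) = (-315251 + (-10 - 444))*42678 = (-315251 - 454)*42678 = -315705*42678 = -13473657990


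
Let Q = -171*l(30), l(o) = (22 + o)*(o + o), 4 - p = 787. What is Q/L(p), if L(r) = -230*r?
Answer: -1976/667 ≈ -2.9625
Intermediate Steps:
p = -783 (p = 4 - 1*787 = 4 - 787 = -783)
l(o) = 2*o*(22 + o) (l(o) = (22 + o)*(2*o) = 2*o*(22 + o))
Q = -533520 (Q = -342*30*(22 + 30) = -342*30*52 = -171*3120 = -533520)
Q/L(p) = -533520/((-230*(-783))) = -533520/180090 = -533520*1/180090 = -1976/667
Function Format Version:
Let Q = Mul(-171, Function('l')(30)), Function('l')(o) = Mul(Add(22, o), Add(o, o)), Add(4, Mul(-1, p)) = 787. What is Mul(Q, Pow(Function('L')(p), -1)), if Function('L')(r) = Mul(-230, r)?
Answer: Rational(-1976, 667) ≈ -2.9625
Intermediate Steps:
p = -783 (p = Add(4, Mul(-1, 787)) = Add(4, -787) = -783)
Function('l')(o) = Mul(2, o, Add(22, o)) (Function('l')(o) = Mul(Add(22, o), Mul(2, o)) = Mul(2, o, Add(22, o)))
Q = -533520 (Q = Mul(-171, Mul(2, 30, Add(22, 30))) = Mul(-171, Mul(2, 30, 52)) = Mul(-171, 3120) = -533520)
Mul(Q, Pow(Function('L')(p), -1)) = Mul(-533520, Pow(Mul(-230, -783), -1)) = Mul(-533520, Pow(180090, -1)) = Mul(-533520, Rational(1, 180090)) = Rational(-1976, 667)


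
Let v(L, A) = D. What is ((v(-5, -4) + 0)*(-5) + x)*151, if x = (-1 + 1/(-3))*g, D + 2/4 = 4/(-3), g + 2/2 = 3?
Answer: 1963/2 ≈ 981.50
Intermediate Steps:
g = 2 (g = -1 + 3 = 2)
D = -11/6 (D = -½ + 4/(-3) = -½ + 4*(-⅓) = -½ - 4/3 = -11/6 ≈ -1.8333)
v(L, A) = -11/6
x = -8/3 (x = (-1 + 1/(-3))*2 = (-1 - ⅓)*2 = -4/3*2 = -8/3 ≈ -2.6667)
((v(-5, -4) + 0)*(-5) + x)*151 = ((-11/6 + 0)*(-5) - 8/3)*151 = (-11/6*(-5) - 8/3)*151 = (55/6 - 8/3)*151 = (13/2)*151 = 1963/2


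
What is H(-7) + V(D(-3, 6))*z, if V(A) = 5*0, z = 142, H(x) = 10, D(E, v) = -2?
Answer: 10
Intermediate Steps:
V(A) = 0
H(-7) + V(D(-3, 6))*z = 10 + 0*142 = 10 + 0 = 10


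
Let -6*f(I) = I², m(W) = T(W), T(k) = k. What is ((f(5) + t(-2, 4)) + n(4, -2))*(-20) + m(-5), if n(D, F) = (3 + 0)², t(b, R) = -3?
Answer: -125/3 ≈ -41.667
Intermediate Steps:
m(W) = W
n(D, F) = 9 (n(D, F) = 3² = 9)
f(I) = -I²/6
((f(5) + t(-2, 4)) + n(4, -2))*(-20) + m(-5) = ((-⅙*5² - 3) + 9)*(-20) - 5 = ((-⅙*25 - 3) + 9)*(-20) - 5 = ((-25/6 - 3) + 9)*(-20) - 5 = (-43/6 + 9)*(-20) - 5 = (11/6)*(-20) - 5 = -110/3 - 5 = -125/3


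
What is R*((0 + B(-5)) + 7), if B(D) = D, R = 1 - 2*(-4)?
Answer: 18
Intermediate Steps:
R = 9 (R = 1 + 8 = 9)
R*((0 + B(-5)) + 7) = 9*((0 - 5) + 7) = 9*(-5 + 7) = 9*2 = 18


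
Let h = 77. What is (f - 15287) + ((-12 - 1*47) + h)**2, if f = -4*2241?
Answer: -23927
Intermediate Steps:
f = -8964
(f - 15287) + ((-12 - 1*47) + h)**2 = (-8964 - 15287) + ((-12 - 1*47) + 77)**2 = -24251 + ((-12 - 47) + 77)**2 = -24251 + (-59 + 77)**2 = -24251 + 18**2 = -24251 + 324 = -23927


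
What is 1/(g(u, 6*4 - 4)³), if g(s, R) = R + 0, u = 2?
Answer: 1/8000 ≈ 0.00012500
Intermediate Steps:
g(s, R) = R
1/(g(u, 6*4 - 4)³) = 1/((6*4 - 4)³) = 1/((24 - 4)³) = 1/(20³) = 1/8000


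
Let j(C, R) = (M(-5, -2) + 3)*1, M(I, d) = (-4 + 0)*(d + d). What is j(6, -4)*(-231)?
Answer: -4389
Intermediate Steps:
M(I, d) = -8*d
j(C, R) = 19 (j(C, R) = (-8*(-2) + 3)*1 = (16 + 3)*1 = 19*1 = 19)
j(6, -4)*(-231) = 19*(-231) = -4389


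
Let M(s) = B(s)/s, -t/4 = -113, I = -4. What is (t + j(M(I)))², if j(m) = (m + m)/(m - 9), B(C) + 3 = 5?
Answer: 73788100/361 ≈ 2.0440e+5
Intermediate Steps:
t = 452 (t = -4*(-113) = 452)
B(C) = 2 (B(C) = -3 + 5 = 2)
M(s) = 2/s
j(m) = 2*m/(-9 + m) (j(m) = (2*m)/(-9 + m) = 2*m/(-9 + m))
(t + j(M(I)))² = (452 + 2*(2/(-4))/(-9 + 2/(-4)))² = (452 + 2*(2*(-¼))/(-9 + 2*(-¼)))² = (452 + 2*(-½)/(-9 - ½))² = (452 + 2*(-½)/(-19/2))² = (452 + 2*(-½)*(-2/19))² = (452 + 2/19)² = (8590/19)² = 73788100/361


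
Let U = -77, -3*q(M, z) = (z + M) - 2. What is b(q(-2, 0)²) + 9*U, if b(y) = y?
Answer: -6221/9 ≈ -691.22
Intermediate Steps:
q(M, z) = ⅔ - M/3 - z/3 (q(M, z) = -((z + M) - 2)/3 = -((M + z) - 2)/3 = -(-2 + M + z)/3 = ⅔ - M/3 - z/3)
b(q(-2, 0)²) + 9*U = (⅔ - ⅓*(-2) - ⅓*0)² + 9*(-77) = (⅔ + ⅔ + 0)² - 693 = (4/3)² - 693 = 16/9 - 693 = -6221/9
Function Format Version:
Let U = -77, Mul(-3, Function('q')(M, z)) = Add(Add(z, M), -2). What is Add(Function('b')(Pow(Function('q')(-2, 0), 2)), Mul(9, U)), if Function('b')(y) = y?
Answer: Rational(-6221, 9) ≈ -691.22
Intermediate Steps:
Function('q')(M, z) = Add(Rational(2, 3), Mul(Rational(-1, 3), M), Mul(Rational(-1, 3), z)) (Function('q')(M, z) = Mul(Rational(-1, 3), Add(Add(z, M), -2)) = Mul(Rational(-1, 3), Add(Add(M, z), -2)) = Mul(Rational(-1, 3), Add(-2, M, z)) = Add(Rational(2, 3), Mul(Rational(-1, 3), M), Mul(Rational(-1, 3), z)))
Add(Function('b')(Pow(Function('q')(-2, 0), 2)), Mul(9, U)) = Add(Pow(Add(Rational(2, 3), Mul(Rational(-1, 3), -2), Mul(Rational(-1, 3), 0)), 2), Mul(9, -77)) = Add(Pow(Add(Rational(2, 3), Rational(2, 3), 0), 2), -693) = Add(Pow(Rational(4, 3), 2), -693) = Add(Rational(16, 9), -693) = Rational(-6221, 9)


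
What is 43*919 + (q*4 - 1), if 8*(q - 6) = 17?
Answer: 79097/2 ≈ 39549.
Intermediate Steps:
q = 65/8 (q = 6 + (⅛)*17 = 6 + 17/8 = 65/8 ≈ 8.1250)
43*919 + (q*4 - 1) = 43*919 + ((65/8)*4 - 1) = 39517 + (65/2 - 1) = 39517 + 63/2 = 79097/2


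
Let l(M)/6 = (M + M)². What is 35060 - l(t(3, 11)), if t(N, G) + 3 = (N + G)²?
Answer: -858916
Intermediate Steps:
t(N, G) = -3 + (G + N)² (t(N, G) = -3 + (N + G)² = -3 + (G + N)²)
l(M) = 24*M² (l(M) = 6*(M + M)² = 6*(2*M)² = 6*(4*M²) = 24*M²)
35060 - l(t(3, 11)) = 35060 - 24*(-3 + (11 + 3)²)² = 35060 - 24*(-3 + 14²)² = 35060 - 24*(-3 + 196)² = 35060 - 24*193² = 35060 - 24*37249 = 35060 - 1*893976 = 35060 - 893976 = -858916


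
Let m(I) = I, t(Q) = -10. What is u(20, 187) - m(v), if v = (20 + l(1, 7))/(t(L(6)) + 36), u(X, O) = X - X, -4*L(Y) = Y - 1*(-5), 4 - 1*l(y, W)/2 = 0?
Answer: -14/13 ≈ -1.0769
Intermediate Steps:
l(y, W) = 8 (l(y, W) = 8 - 2*0 = 8 + 0 = 8)
L(Y) = -5/4 - Y/4 (L(Y) = -(Y - 1*(-5))/4 = -(Y + 5)/4 = -(5 + Y)/4 = -5/4 - Y/4)
u(X, O) = 0
v = 14/13 (v = (20 + 8)/(-10 + 36) = 28/26 = 28*(1/26) = 14/13 ≈ 1.0769)
u(20, 187) - m(v) = 0 - 1*14/13 = 0 - 14/13 = -14/13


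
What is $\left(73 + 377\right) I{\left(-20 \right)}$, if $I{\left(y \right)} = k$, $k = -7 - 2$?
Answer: $-4050$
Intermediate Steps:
$k = -9$ ($k = -7 - 2 = -9$)
$I{\left(y \right)} = -9$
$\left(73 + 377\right) I{\left(-20 \right)} = \left(73 + 377\right) \left(-9\right) = 450 \left(-9\right) = -4050$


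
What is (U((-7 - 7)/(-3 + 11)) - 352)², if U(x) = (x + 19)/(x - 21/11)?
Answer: 6235009/49 ≈ 1.2725e+5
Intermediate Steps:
U(x) = (19 + x)/(-21/11 + x) (U(x) = (19 + x)/(x - 21*1/11) = (19 + x)/(x - 21/11) = (19 + x)/(-21/11 + x))
(U((-7 - 7)/(-3 + 11)) - 352)² = (11*(19 + (-7 - 7)/(-3 + 11))/(-21 + 11*((-7 - 7)/(-3 + 11))) - 352)² = (11*(19 - 14/8)/(-21 + 11*(-14/8)) - 352)² = (11*(19 - 14*⅛)/(-21 + 11*(-14*⅛)) - 352)² = (11*(19 - 7/4)/(-21 + 11*(-7/4)) - 352)² = (11*(69/4)/(-21 - 77/4) - 352)² = (11*(69/4)/(-161/4) - 352)² = (11*(-4/161)*(69/4) - 352)² = (-33/7 - 352)² = (-2497/7)² = 6235009/49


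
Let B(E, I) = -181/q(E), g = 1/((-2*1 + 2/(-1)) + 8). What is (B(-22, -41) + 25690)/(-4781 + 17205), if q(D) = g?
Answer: 12483/6212 ≈ 2.0095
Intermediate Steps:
g = ¼ (g = 1/((-2 + 2*(-1)) + 8) = 1/((-2 - 2) + 8) = 1/(-4 + 8) = 1/4 = ¼ ≈ 0.25000)
q(D) = ¼
B(E, I) = -724 (B(E, I) = -181/¼ = -181*4 = -724)
(B(-22, -41) + 25690)/(-4781 + 17205) = (-724 + 25690)/(-4781 + 17205) = 24966/12424 = 24966*(1/12424) = 12483/6212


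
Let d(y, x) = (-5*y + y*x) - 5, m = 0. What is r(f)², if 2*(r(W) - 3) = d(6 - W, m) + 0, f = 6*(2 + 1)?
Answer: 3721/4 ≈ 930.25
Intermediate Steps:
d(y, x) = -5 - 5*y + x*y (d(y, x) = (-5*y + x*y) - 5 = -5 - 5*y + x*y)
f = 18 (f = 6*3 = 18)
r(W) = -29/2 + 5*W/2 (r(W) = 3 + ((-5 - 5*(6 - W) + 0*(6 - W)) + 0)/2 = 3 + ((-5 + (-30 + 5*W) + 0) + 0)/2 = 3 + ((-35 + 5*W) + 0)/2 = 3 + (-35 + 5*W)/2 = 3 + (-35/2 + 5*W/2) = -29/2 + 5*W/2)
r(f)² = (-29/2 + (5/2)*18)² = (-29/2 + 45)² = (61/2)² = 3721/4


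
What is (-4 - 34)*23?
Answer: -874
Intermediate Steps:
(-4 - 34)*23 = -38*23 = -874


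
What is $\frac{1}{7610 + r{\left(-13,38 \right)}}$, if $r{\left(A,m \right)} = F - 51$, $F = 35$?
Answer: $\frac{1}{7594} \approx 0.00013168$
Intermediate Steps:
$r{\left(A,m \right)} = -16$ ($r{\left(A,m \right)} = 35 - 51 = -16$)
$\frac{1}{7610 + r{\left(-13,38 \right)}} = \frac{1}{7610 - 16} = \frac{1}{7594}$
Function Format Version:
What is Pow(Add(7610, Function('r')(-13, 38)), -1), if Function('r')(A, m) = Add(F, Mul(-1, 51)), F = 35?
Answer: Rational(1, 7594) ≈ 0.00013168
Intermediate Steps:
Function('r')(A, m) = -16 (Function('r')(A, m) = Add(35, Mul(-1, 51)) = Add(35, -51) = -16)
Pow(Add(7610, Function('r')(-13, 38)), -1) = Pow(Add(7610, -16), -1) = Pow(7594, -1) = Rational(1, 7594)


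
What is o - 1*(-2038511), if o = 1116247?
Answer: 3154758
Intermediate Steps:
o - 1*(-2038511) = 1116247 - 1*(-2038511) = 1116247 + 2038511 = 3154758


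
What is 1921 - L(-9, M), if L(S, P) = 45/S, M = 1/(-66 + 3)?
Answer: 1926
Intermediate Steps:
M = -1/63 (M = 1/(-63) = -1/63 ≈ -0.015873)
1921 - L(-9, M) = 1921 - 45/(-9) = 1921 - 45*(-1)/9 = 1921 - 1*(-5) = 1921 + 5 = 1926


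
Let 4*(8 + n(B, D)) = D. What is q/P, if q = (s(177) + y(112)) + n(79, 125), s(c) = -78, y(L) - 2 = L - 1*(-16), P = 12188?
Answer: 301/48752 ≈ 0.0061741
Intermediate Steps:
n(B, D) = -8 + D/4
y(L) = 18 + L (y(L) = 2 + (L - 1*(-16)) = 2 + (L + 16) = 2 + (16 + L) = 18 + L)
q = 301/4 (q = (-78 + (18 + 112)) + (-8 + (¼)*125) = (-78 + 130) + (-8 + 125/4) = 52 + 93/4 = 301/4 ≈ 75.250)
q/P = (301/4)/12188 = (301/4)*(1/12188) = 301/48752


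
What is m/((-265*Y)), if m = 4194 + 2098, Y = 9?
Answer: -6292/2385 ≈ -2.6382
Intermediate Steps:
m = 6292
m/((-265*Y)) = 6292/((-265*9)) = 6292/(-2385) = 6292*(-1/2385) = -6292/2385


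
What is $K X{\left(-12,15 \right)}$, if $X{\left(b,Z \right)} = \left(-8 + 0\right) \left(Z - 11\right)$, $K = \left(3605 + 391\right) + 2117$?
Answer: $-195616$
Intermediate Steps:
$K = 6113$ ($K = 3996 + 2117 = 6113$)
$X{\left(b,Z \right)} = 88 - 8 Z$ ($X{\left(b,Z \right)} = - 8 \left(-11 + Z\right) = 88 - 8 Z$)
$K X{\left(-12,15 \right)} = 6113 \left(88 - 120\right) = 6113 \left(-32\right) = -195616$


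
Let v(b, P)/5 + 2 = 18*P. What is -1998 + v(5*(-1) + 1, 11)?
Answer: -1018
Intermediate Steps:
v(b, P) = -10 + 90*P (v(b, P) = -10 + 5*(18*P) = -10 + 90*P)
-1998 + v(5*(-1) + 1, 11) = -1998 + (-10 + 90*11) = -1998 + (-10 + 990) = -1998 + 980 = -1018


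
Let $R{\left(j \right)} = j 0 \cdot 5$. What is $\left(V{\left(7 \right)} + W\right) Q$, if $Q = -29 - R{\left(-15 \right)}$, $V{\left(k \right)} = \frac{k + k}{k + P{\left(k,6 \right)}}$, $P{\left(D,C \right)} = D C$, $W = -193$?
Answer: $\frac{39121}{7} \approx 5588.7$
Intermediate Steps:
$R{\left(j \right)} = 0$ ($R{\left(j \right)} = 0 \cdot 5 = 0$)
$P{\left(D,C \right)} = C D$
$V{\left(k \right)} = \frac{2}{7}$ ($V{\left(k \right)} = \frac{k + k}{k + 6 k} = \frac{2 k}{7 k} = 2 k \frac{1}{7 k} = \frac{2}{7}$)
$Q = -29$ ($Q = -29 - 0 = -29 + 0 = -29$)
$\left(V{\left(7 \right)} + W\right) Q = \left(\frac{2}{7} - 193\right) \left(-29\right) = \left(- \frac{1349}{7}\right) \left(-29\right) = \frac{39121}{7}$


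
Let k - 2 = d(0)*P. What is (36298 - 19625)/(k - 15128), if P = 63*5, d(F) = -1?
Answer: -16673/15441 ≈ -1.0798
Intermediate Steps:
P = 315
k = -313 (k = 2 - 1*315 = 2 - 315 = -313)
(36298 - 19625)/(k - 15128) = (36298 - 19625)/(-313 - 15128) = 16673/(-15441) = 16673*(-1/15441) = -16673/15441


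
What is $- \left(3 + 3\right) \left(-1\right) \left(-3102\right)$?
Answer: $-18612$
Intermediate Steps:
$- \left(3 + 3\right) \left(-1\right) \left(-3102\right) = - 6 \left(-1\right) \left(-3102\right) = - \left(-6\right) \left(-3102\right) = \left(-1\right) 18612 = -18612$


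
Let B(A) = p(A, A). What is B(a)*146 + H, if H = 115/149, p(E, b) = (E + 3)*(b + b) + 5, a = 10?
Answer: 5764925/149 ≈ 38691.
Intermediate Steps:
p(E, b) = 5 + 2*b*(3 + E) (p(E, b) = (3 + E)*(2*b) + 5 = 2*b*(3 + E) + 5 = 5 + 2*b*(3 + E))
H = 115/149 (H = 115*(1/149) = 115/149 ≈ 0.77181)
B(A) = 5 + 2*A² + 6*A (B(A) = 5 + 6*A + 2*A*A = 5 + 6*A + 2*A² = 5 + 2*A² + 6*A)
B(a)*146 + H = (5 + 2*10² + 6*10)*146 + 115/149 = (5 + 2*100 + 60)*146 + 115/149 = (5 + 200 + 60)*146 + 115/149 = 265*146 + 115/149 = 38690 + 115/149 = 5764925/149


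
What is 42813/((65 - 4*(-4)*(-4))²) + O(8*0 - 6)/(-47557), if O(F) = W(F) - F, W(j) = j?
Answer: 42813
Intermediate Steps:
O(F) = 0 (O(F) = F - F = 0)
42813/((65 - 4*(-4)*(-4))²) + O(8*0 - 6)/(-47557) = 42813/((65 - 4*(-4)*(-4))²) + 0/(-47557) = 42813/((65 + 16*(-4))²) + 0*(-1/47557) = 42813/((65 - 64)²) + 0 = 42813/(1²) + 0 = 42813/1 + 0 = 42813*1 + 0 = 42813 + 0 = 42813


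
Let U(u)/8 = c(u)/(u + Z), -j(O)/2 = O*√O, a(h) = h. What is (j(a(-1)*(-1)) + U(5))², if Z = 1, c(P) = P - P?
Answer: 4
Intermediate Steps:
j(O) = -2*O^(3/2) (j(O) = -2*O*√O = -2*O^(3/2))
c(P) = 0
U(u) = 0 (U(u) = 8*(0/(u + 1)) = 8*(0/(1 + u)) = 8*0 = 0)
(j(a(-1)*(-1)) + U(5))² = (-2*1^(3/2) + 0)² = (-2*1 + 0)² = (-2 + 0)² = (-2)² = 4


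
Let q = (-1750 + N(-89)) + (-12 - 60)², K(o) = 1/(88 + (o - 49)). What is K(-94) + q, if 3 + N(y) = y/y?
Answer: 188759/55 ≈ 3432.0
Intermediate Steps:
K(o) = 1/(39 + o) (K(o) = 1/(88 + (-49 + o)) = 1/(39 + o))
N(y) = -2 (N(y) = -3 + y/y = -3 + 1 = -2)
q = 3432 (q = (-1750 - 2) + (-12 - 60)² = -1752 + (-72)² = -1752 + 5184 = 3432)
K(-94) + q = 1/(39 - 94) + 3432 = 1/(-55) + 3432 = -1/55 + 3432 = 188759/55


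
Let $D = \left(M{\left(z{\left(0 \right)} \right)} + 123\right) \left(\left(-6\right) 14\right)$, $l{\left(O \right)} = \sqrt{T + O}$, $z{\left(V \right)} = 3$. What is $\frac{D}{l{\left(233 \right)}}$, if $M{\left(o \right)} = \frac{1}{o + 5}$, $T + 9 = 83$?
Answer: $- \frac{20685 \sqrt{307}}{614} \approx -590.28$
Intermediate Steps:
$T = 74$ ($T = -9 + 83 = 74$)
$M{\left(o \right)} = \frac{1}{5 + o}$
$l{\left(O \right)} = \sqrt{74 + O}$
$D = - \frac{20685}{2}$ ($D = \left(\frac{1}{5 + 3} + 123\right) \left(\left(-6\right) 14\right) = \left(\frac{1}{8} + 123\right) \left(-84\right) = \frac{985}{8} \left(-84\right) = - \frac{20685}{2} \approx -10343.0$)
$\frac{D}{l{\left(233 \right)}} = - \frac{20685}{2 \sqrt{74 + 233}} = - \frac{20685}{2 \sqrt{307}} = - \frac{20685 \frac{\sqrt{307}}{307}}{2} = - \frac{20685 \sqrt{307}}{614}$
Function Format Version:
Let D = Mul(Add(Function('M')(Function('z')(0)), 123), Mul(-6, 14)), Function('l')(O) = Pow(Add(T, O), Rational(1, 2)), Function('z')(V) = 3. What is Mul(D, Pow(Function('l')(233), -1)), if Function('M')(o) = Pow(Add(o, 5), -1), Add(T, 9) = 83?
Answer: Mul(Rational(-20685, 614), Pow(307, Rational(1, 2))) ≈ -590.28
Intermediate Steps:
T = 74 (T = Add(-9, 83) = 74)
Function('M')(o) = Pow(Add(5, o), -1)
Function('l')(O) = Pow(Add(74, O), Rational(1, 2))
D = Rational(-20685, 2) (D = Mul(Add(Pow(Add(5, 3), -1), 123), Mul(-6, 14)) = Mul(Add(Pow(8, -1), 123), -84) = Mul(Add(Rational(1, 8), 123), -84) = Mul(Rational(985, 8), -84) = Rational(-20685, 2) ≈ -10343.)
Mul(D, Pow(Function('l')(233), -1)) = Mul(Rational(-20685, 2), Pow(Pow(Add(74, 233), Rational(1, 2)), -1)) = Mul(Rational(-20685, 2), Pow(Pow(307, Rational(1, 2)), -1)) = Mul(Rational(-20685, 2), Mul(Rational(1, 307), Pow(307, Rational(1, 2)))) = Mul(Rational(-20685, 614), Pow(307, Rational(1, 2)))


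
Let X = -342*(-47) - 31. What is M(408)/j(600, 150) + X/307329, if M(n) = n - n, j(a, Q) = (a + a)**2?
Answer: 16043/307329 ≈ 0.052201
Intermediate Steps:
j(a, Q) = 4*a**2 (j(a, Q) = (2*a)**2 = 4*a**2)
M(n) = 0
X = 16043 (X = 16074 - 31 = 16043)
M(408)/j(600, 150) + X/307329 = 0/((4*600**2)) + 16043/307329 = 0/((4*360000)) + 16043*(1/307329) = 0/1440000 + 16043/307329 = 0*(1/1440000) + 16043/307329 = 0 + 16043/307329 = 16043/307329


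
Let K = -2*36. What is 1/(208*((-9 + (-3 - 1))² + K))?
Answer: 1/20176 ≈ 4.9564e-5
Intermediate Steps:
K = -72
1/(208*((-9 + (-3 - 1))² + K)) = 1/(208*((-9 + (-3 - 1))² - 72)) = 1/(208*((-9 - 4)² - 72)) = 1/(208*((-13)² - 72)) = 1/(208*(169 - 72)) = 1/(208*97) = 1/20176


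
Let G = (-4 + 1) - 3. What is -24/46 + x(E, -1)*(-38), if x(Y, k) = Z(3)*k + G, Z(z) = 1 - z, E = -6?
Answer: 3484/23 ≈ 151.48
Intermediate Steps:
G = -6 (G = -3 - 3 = -6)
x(Y, k) = -6 - 2*k (x(Y, k) = (1 - 1*3)*k - 6 = (1 - 3)*k - 6 = -2*k - 6 = -6 - 2*k)
-24/46 + x(E, -1)*(-38) = -24/46 + (-6 - 2*(-1))*(-38) = -24*1/46 + (-6 + 2)*(-38) = -12/23 - 4*(-38) = -12/23 + 152 = 3484/23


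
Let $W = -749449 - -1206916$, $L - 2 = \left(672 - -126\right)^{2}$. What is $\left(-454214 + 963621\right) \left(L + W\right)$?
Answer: $557430326111$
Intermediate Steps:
$L = 636806$ ($L = 2 + \left(672 - -126\right)^{2} = 2 + \left(672 + \left(-6 + 132\right)\right)^{2} = 2 + \left(672 + 126\right)^{2} = 2 + 798^{2} = 2 + 636804 = 636806$)
$W = 457467$ ($W = -749449 + 1206916 = 457467$)
$\left(-454214 + 963621\right) \left(L + W\right) = \left(-454214 + 963621\right) \left(636806 + 457467\right) = 509407 \cdot 1094273 = 557430326111$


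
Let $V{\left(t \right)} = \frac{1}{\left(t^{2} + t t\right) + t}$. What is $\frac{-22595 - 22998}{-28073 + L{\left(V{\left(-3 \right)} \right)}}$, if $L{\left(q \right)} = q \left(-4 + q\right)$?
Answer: $\frac{10258425}{6316484} \approx 1.6241$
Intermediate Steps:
$V{\left(t \right)} = \frac{1}{t + 2 t^{2}}$ ($V{\left(t \right)} = \frac{1}{\left(t^{2} + t^{2}\right) + t} = \frac{1}{2 t^{2} + t} = \frac{1}{t + 2 t^{2}}$)
$\frac{-22595 - 22998}{-28073 + L{\left(V{\left(-3 \right)} \right)}} = \frac{-22595 - 22998}{-28073 + \frac{1}{\left(-3\right) \left(1 + 2 \left(-3\right)\right)} \left(-4 + \frac{1}{\left(-3\right) \left(1 + 2 \left(-3\right)\right)}\right)} = - \frac{45593}{-28073 + - \frac{1}{3 \left(1 - 6\right)} \left(-4 - \frac{1}{3 \left(1 - 6\right)}\right)} = - \frac{45593}{-28073 + - \frac{1}{3 \left(-5\right)} \left(-4 - \frac{1}{3 \left(-5\right)}\right)} = - \frac{45593}{-28073 + \left(- \frac{1}{3}\right) \left(- \frac{1}{5}\right) \left(-4 - - \frac{1}{15}\right)} = - \frac{45593}{-28073 + \frac{-4 + \frac{1}{15}}{15}} = - \frac{45593}{-28073 + \frac{1}{15} \left(- \frac{59}{15}\right)} = - \frac{45593}{-28073 - \frac{59}{225}} = - \frac{45593}{- \frac{6316484}{225}} = \left(-45593\right) \left(- \frac{225}{6316484}\right) = \frac{10258425}{6316484}$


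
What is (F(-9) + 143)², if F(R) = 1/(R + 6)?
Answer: 183184/9 ≈ 20354.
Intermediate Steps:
F(R) = 1/(6 + R)
(F(-9) + 143)² = (1/(6 - 9) + 143)² = (1/(-3) + 143)² = (-⅓ + 143)² = (428/3)² = 183184/9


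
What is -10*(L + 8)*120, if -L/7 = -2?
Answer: -26400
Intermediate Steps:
L = 14 (L = -7*(-2) = 14)
-10*(L + 8)*120 = -10*(14 + 8)*120 = -10*22*120 = -220*120 = -26400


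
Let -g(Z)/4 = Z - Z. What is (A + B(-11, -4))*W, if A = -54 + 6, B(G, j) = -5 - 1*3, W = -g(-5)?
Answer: 0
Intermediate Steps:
g(Z) = 0 (g(Z) = -4*(Z - Z) = -4*0 = 0)
W = 0 (W = -1*0 = 0)
B(G, j) = -8 (B(G, j) = -5 - 3 = -8)
A = -48
(A + B(-11, -4))*W = (-48 - 8)*0 = -56*0 = 0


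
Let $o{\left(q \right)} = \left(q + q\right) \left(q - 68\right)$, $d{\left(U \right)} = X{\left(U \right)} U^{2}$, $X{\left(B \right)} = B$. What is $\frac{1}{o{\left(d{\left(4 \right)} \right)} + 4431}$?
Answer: $\frac{1}{3919} \approx 0.00025517$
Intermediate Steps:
$d{\left(U \right)} = U^{3}$ ($d{\left(U \right)} = U U^{2} = U^{3}$)
$o{\left(q \right)} = 2 q \left(-68 + q\right)$ ($o{\left(q \right)} = 2 q \left(q - 68\right) = 2 q \left(-68 + q\right)$)
$\frac{1}{o{\left(d{\left(4 \right)} \right)} + 4431} = \frac{1}{2 \cdot 4^{3} \left(-68 + 4^{3}\right) + 4431} = \frac{1}{2 \cdot 64 \left(-68 + 64\right) + 4431} = \frac{1}{2 \cdot 64 \left(-4\right) + 4431} = \frac{1}{-512 + 4431} = \frac{1}{3919}$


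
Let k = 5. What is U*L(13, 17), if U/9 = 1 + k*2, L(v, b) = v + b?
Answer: 2970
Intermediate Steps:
L(v, b) = b + v
U = 99 (U = 9*(1 + 5*2) = 9*(1 + 10) = 9*11 = 99)
U*L(13, 17) = 99*(17 + 13) = 99*30 = 2970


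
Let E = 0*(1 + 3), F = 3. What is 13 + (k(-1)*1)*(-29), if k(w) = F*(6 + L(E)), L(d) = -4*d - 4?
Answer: -161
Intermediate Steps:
E = 0 (E = 0*4 = 0)
L(d) = -4 - 4*d
k(w) = 6 (k(w) = 3*(6 + (-4 - 4*0)) = 3*(6 + (-4 + 0)) = 3*(6 - 4) = 3*2 = 6)
13 + (k(-1)*1)*(-29) = 13 + (6*1)*(-29) = 13 + 6*(-29) = 13 - 174 = -161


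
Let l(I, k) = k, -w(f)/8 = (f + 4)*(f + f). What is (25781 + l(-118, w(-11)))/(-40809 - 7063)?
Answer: -24549/47872 ≈ -0.51280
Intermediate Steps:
w(f) = -16*f*(4 + f) (w(f) = -8*(f + 4)*(f + f) = -8*(4 + f)*2*f = -16*f*(4 + f))
(25781 + l(-118, w(-11)))/(-40809 - 7063) = (25781 - 16*(-11)*(4 - 11))/(-40809 - 7063) = (25781 - 16*(-11)*(-7))/(-47872) = (25781 - 1232)*(-1/47872) = 24549*(-1/47872) = -24549/47872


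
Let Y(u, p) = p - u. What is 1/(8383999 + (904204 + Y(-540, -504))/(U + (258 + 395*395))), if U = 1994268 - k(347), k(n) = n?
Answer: 537551/4506827272509 ≈ 1.1927e-7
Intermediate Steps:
U = 1993921 (U = 1994268 - 1*347 = 1994268 - 347 = 1993921)
1/(8383999 + (904204 + Y(-540, -504))/(U + (258 + 395*395))) = 1/(8383999 + (904204 + (-504 - 1*(-540)))/(1993921 + (258 + 395*395))) = 1/(8383999 + (904204 + (-504 + 540))/(1993921 + (258 + 156025))) = 1/(8383999 + (904204 + 36)/(1993921 + 156283)) = 1/(8383999 + 904240/2150204) = 1/(8383999 + 904240*(1/2150204)) = 1/(8383999 + 226060/537551) = 1/(4506827272509/537551) = 537551/4506827272509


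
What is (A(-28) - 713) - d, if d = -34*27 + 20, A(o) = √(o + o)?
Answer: 185 + 2*I*√14 ≈ 185.0 + 7.4833*I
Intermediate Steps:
A(o) = √2*√o (A(o) = √(2*o) = √2*√o)
d = -898 (d = -918 + 20 = -898)
(A(-28) - 713) - d = (√2*√(-28) - 713) - 1*(-898) = (√2*(2*I*√7) - 713) + 898 = (2*I*√14 - 713) + 898 = (-713 + 2*I*√14) + 898 = 185 + 2*I*√14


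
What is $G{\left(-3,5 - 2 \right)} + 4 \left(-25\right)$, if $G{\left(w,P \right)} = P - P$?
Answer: $-100$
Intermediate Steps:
$G{\left(w,P \right)} = 0$
$G{\left(-3,5 - 2 \right)} + 4 \left(-25\right) = 0 + 4 \left(-25\right) = 0 - 100 = -100$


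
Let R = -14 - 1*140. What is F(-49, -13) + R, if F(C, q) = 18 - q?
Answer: -123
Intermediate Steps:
R = -154 (R = -14 - 140 = -154)
F(-49, -13) + R = (18 - 1*(-13)) - 154 = (18 + 13) - 154 = 31 - 154 = -123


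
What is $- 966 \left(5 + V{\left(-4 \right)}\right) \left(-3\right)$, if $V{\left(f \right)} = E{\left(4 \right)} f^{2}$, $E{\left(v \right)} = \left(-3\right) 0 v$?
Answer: $14490$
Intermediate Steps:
$E{\left(v \right)} = 0$ ($E{\left(v \right)} = 0 v = 0$)
$V{\left(f \right)} = 0$ ($V{\left(f \right)} = 0 f^{2} = 0$)
$- 966 \left(5 + V{\left(-4 \right)}\right) \left(-3\right) = - 966 \left(5 + 0\right) \left(-3\right) = - 966 \cdot 5 \left(-3\right) = \left(-966\right) \left(-15\right) = 14490$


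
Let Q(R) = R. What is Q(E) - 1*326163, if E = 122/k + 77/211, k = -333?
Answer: -22917190970/70263 ≈ -3.2616e+5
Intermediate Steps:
E = -101/70263 (E = 122/(-333) + 77/211 = 122*(-1/333) + 77*(1/211) = -122/333 + 77/211 = -101/70263 ≈ -0.0014375)
Q(E) - 1*326163 = -101/70263 - 1*326163 = -101/70263 - 326163 = -22917190970/70263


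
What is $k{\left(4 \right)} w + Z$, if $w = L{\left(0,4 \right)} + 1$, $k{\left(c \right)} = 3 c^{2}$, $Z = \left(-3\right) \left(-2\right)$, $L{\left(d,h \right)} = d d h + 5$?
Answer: $294$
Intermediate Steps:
$L{\left(d,h \right)} = 5 + h d^{2}$ ($L{\left(d,h \right)} = d^{2} h + 5 = h d^{2} + 5 = 5 + h d^{2}$)
$Z = 6$
$w = 6$ ($w = \left(5 + 4 \cdot 0^{2}\right) + 1 = \left(5 + 4 \cdot 0\right) + 1 = \left(5 + 0\right) + 1 = 5 + 1 = 6$)
$k{\left(4 \right)} w + Z = 3 \cdot 4^{2} \cdot 6 + 6 = 3 \cdot 16 \cdot 6 + 6 = 48 \cdot 6 + 6 = 288 + 6 = 294$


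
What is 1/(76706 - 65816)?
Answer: 1/10890 ≈ 9.1827e-5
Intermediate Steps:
1/(76706 - 65816) = 1/10890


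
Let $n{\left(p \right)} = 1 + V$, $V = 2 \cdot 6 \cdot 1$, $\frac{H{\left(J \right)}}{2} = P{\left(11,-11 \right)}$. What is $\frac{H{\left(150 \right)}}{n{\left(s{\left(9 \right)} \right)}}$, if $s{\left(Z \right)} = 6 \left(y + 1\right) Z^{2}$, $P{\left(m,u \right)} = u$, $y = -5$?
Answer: $- \frac{22}{13} \approx -1.6923$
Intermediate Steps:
$H{\left(J \right)} = -22$ ($H{\left(J \right)} = 2 \left(-11\right) = -22$)
$s{\left(Z \right)} = - 24 Z^{2}$ ($s{\left(Z \right)} = 6 \left(-5 + 1\right) Z^{2} = 6 \left(-4\right) Z^{2} = - 24 Z^{2}$)
$V = 12$ ($V = 12 \cdot 1 = 12$)
$n{\left(p \right)} = 13$ ($n{\left(p \right)} = 1 + 12 = 13$)
$\frac{H{\left(150 \right)}}{n{\left(s{\left(9 \right)} \right)}} = - \frac{22}{13}$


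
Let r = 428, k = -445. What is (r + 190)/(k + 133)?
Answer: -103/52 ≈ -1.9808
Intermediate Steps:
(r + 190)/(k + 133) = (428 + 190)/(-445 + 133) = 618/(-312) = 618*(-1/312) = -103/52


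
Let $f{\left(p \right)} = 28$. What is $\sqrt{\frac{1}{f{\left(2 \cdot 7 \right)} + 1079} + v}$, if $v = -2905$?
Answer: $\frac{i \sqrt{395547582}}{369} \approx 53.898 i$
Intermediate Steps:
$\sqrt{\frac{1}{f{\left(2 \cdot 7 \right)} + 1079} + v} = \sqrt{\frac{1}{28 + 1079} - 2905} = \sqrt{\frac{1}{1107} - 2905} = \sqrt{- \frac{3215834}{1107}} = \frac{i \sqrt{395547582}}{369}$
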